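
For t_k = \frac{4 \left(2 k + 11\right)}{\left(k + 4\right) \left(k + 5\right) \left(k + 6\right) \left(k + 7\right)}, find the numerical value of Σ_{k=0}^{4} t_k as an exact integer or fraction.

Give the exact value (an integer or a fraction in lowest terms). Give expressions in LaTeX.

Step 1: r(k) = (k + 4)*(2*k + 13)/((k + 8)*(2*k + 11)).
Gosper form: A/B · C(k+1)/C(k) with A=k + 4, B=k + 8, C=k + 11/2.
Key eq: (k + 4)·f(k+1) = (k + 7)·f(k) + (k + 11/2).
Degrees (1,1,1) ⇒ d ≤ 3.
Solve for f: f(k) = k*(k + 5)*(k + 10)/48 (degree 3 ≤ 3).
R(k) = B(k−1)·f(k)/C(k) = k*(k + 5)*(k + 7)*(k + 10)/(24*(2*k + 11)); s_k = R·t_k = k*(k + 10)/(6*(k**2 + 10*k + 24)).
Check: Δs_k = 4*(2*k + 11)/(k**4 + 22*k**3 + 179*k**2 + 638*k + 840). ✓
Σ_(k=0)^(4) t_k = s_(5) − s_(0) = 25/198 − (0) = 25/198.

Σ = 25/198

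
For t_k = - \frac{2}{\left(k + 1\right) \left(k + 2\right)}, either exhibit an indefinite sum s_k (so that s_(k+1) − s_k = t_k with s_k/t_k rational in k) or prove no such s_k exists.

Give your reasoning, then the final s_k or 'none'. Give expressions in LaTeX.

s_k = - \frac{2 k}{k + 1}

Compute t_(k+1)/t_k: get (k + 1)/(k + 3).
Factor: A=k + 1; B=k + 3; C=1.
Set up (k + 1)·f(k+1) − (k + 2)·f(k) − (1) = 0.
From deg A=1, deg B=1, deg C=0: d=1.
Solving with deg f ≤ 1: f(k) = k.
R(k) = B(k−1)·f(k)/C(k) = k*(k + 2); s_k = R·t_k = -2*k/(k + 1).
Check: Δs_k = -2/(k**2 + 3*k + 2). ✓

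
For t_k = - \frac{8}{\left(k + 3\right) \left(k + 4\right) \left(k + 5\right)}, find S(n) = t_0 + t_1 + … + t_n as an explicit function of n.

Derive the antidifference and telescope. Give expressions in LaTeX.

S(n) = \frac{- n^{2} - 9 n - 8}{3 \left(n^{2} + 9 n + 20\right)}

t_(k+1)/t_k = (k + 3)/(k + 6).
Factor: A=k + 3; B=k + 6; C=1.
Solve (k + 3)·f(k+1) − (k + 5)·f(k) = 1.
Bound: deg f ≤ 2.
Match coefficients ⇒ f(k) = k*(k + 7)/24.
R(k) = B(k−1)·f(k)/C(k) = k*(k + 5)*(k + 7)/24; s_k = R·t_k = k*(-k - 7)/(3*(k + 3)*(k + 4)).
Check: Δs_k = -8/(k**3 + 12*k**2 + 47*k + 60). ✓
Telescope: S(n) = s_(n+1) − s_(0) = (-n**2 - 9*n - 8)/(3*(n**2 + 9*n + 20)) − (0) = (-n**2 - 9*n - 8)/(3*(n**2 + 9*n + 20)).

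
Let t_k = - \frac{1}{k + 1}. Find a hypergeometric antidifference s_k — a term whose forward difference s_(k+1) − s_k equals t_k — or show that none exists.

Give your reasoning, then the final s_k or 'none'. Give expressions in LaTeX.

not Gosper-summable; s_k does not exist

Compute t_(k+1)/t_k: get (k + 1)/(k + 2).
Normal form (A,B,C) = (k + 1, k + 2, 1).
f must satisfy (k + 1)·f(k+1) − (k + 1)·f(k) = 1.
Degrees (1,1,0) ⇒ d ≤ 0.
Put f(k) = c0: A·f(k+1) − B(k−1)·f(k) − C = -1; need -1 = 0 — inconsistent ⇒ no f, not summable.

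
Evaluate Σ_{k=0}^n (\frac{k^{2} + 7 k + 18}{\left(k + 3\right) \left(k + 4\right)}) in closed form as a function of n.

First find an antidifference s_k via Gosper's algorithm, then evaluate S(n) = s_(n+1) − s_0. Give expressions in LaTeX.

r(k) = (k + 3)*(7*k + (k + 1)**2 + 25)/((k + 5)*(k**2 + 7*k + 18)) after simplifying.
Normal form (A,B,C) = (k + 3, k + 5, k**2 + 7*k + 18).
Set up (k + 3)·f(k+1) − (k + 4)·f(k) − (k**2 + 7*k + 18) = 0.
From deg A=1, deg B=1, deg C=2: d=2.
Coefficient equations give f(k) = k*(k + 5).
Certificate R = B(k−1)f/C = k*(k + 4)*(k + 5)/(k**2 + 7*k + 18) gives s_k = k*(k + 5)/(k + 3).
Check: Δs_k = (k**2 + 7*k + 18)/(k**2 + 7*k + 12). ✓
Evaluate: s_(n+1) = (n**2 + 7*n + 6)/(n + 4); subtract s_(0) = 0 ⇒ S(n) = (n**2 + 7*n + 6)/(n + 4).

S(n) = \frac{n^{2} + 7 n + 6}{n + 4}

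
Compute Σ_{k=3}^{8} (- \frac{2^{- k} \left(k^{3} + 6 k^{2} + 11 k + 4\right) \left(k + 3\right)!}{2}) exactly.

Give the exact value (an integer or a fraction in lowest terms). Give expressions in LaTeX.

Σ = -88876260

Step 1: r(k) = (k**4 + 13*k**3 + 62*k**2 + 126*k + 88)/(2*(k**3 + 6*k**2 + 11*k + 4)).
Take A(k)=k/2 + 2, B(k)=1, C(k)=k**3 + 6*k**2 + 11*k + 4.
f must satisfy (k/2 + 2)·f(k+1) − (1)·f(k) = k**3 + 6*k**2 + 11*k + 4.
d = 2 from the (1,0,3) case.
Match coefficients ⇒ f(k) = 2*(k**2 + 2*k - 4).
Certificate R = B(k−1)f/C = 2*(k**2 + 2*k - 4)/(k**3 + 6*k**2 + 11*k + 4) gives s_k = -(k**2 + 2*k - 4)*factorial(k + 3)/2**k.
s_(k+1) − s_k = -(k**3 + 6*k**2 + 11*k + 4)*factorial(k + 3)/(2*2**k) = t_k.
Sum = s_(9) − s_(3); s_(9) = -88877250, s_(3) = -990 ⇒ -88876260.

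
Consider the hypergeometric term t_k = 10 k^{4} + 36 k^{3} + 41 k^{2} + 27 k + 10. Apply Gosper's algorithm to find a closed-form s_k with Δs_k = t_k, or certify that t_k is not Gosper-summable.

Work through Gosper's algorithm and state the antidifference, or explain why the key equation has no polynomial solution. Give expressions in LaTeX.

Ratio r(k) = (10*k**4 + 76*k**3 + 209*k**2 + 257*k + 124)/(10*k**4 + 36*k**3 + 41*k**2 + 27*k + 10).
Take A(k)=1, B(k)=1, C(k)=k**4 + 18*k**3/5 + 41*k**2/10 + 27*k/10 + 1.
Solve (1)·f(k+1) − (1)·f(k) = k**4 + 18*k**3/5 + 41*k**2/10 + 27*k/10 + 1.
deg f ≤ 5 (via 0,0,4).
A polynomial solution: f(k) = k*(2*k**4 + 4*k**3 - k**2 + 2*k + 3)/10.
Certificate R = B(k−1)f/C = k*(2*k**4 + 4*k**3 - k**2 + 2*k + 3)/(10*k**4 + 36*k**3 + 41*k**2 + 27*k + 10) gives s_k = k*(2*k**4 + 4*k**3 - k**2 + 2*k + 3).
Verify: 10*k**4 + 36*k**3 + 41*k**2 + 27*k + 10 matches t_k.

s_k = k \left(2 k^{4} + 4 k^{3} - k^{2} + 2 k + 3\right)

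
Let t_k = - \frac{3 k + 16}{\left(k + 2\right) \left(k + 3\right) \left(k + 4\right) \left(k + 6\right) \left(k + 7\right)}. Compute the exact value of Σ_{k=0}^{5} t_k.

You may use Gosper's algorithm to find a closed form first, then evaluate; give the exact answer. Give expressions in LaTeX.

Σ = -23/864

Step 1: r(k) = (k + 2)*(k + 6)*(3*k + 19)/((k + 5)*(k + 8)*(3*k + 16)).
Factor: A=k + 2; B=k + 8; C=k**2 + 31*k/3 + 80/3.
Set up (k + 2)·f(k+1) − (k + 7)·f(k) − (k**2 + 31*k/3 + 80/3) = 0.
Degrees (1,1,2) ⇒ d ≤ 5.
Solving with deg f ≤ 5: f(k) = k*(k + 4)*(k + 5)*(k**2 + 11*k + 36)/108.
Certificate R = B(k−1)f/C = k*(k + 4)*(k + 7)*(k**2 + 11*k + 36)/(36*(3*k + 16)) gives s_k = k*(-k**2 - 11*k - 36)/(36*(k**3 + 11*k**2 + 36*k + 36)).
Check: Δs_k = (-3*k - 16)/(k**5 + 22*k**4 + 185*k**3 + 740*k**2 + 1404*k + 1008). ✓
Sum = s_(6) − s_(0); s_(6) = -23/864, s_(0) = 0 ⇒ -23/864.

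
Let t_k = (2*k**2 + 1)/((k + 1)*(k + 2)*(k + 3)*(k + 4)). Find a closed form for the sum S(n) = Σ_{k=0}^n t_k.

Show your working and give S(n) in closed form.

S(n) = (n**3 + 3*n**2 + 5*n + 3)/(3*(n**3 + 9*n**2 + 26*n + 24))

The ratio is (k + 1)*(2*(k + 1)**2 + 1)/((k + 5)*(2*k**2 + 1)).
Gosper form: A/B · C(k+1)/C(k) with A=k + 1, B=k + 5, C=k**2 + 1/2.
Key eq: (k + 1)·f(k+1) = (k + 4)·f(k) + (k**2 + 1/2).
deg f ≤ 3 (via 1,1,2).
Coefficient equations give f(k) = k*(k**2 + 2)/6.
Certificate R = B(k−1)f/C = k*(k + 4)*(k**2 + 2)/(3*(2*k**2 + 1)) gives s_k = k*(k**2 + 2)/(3*(k + 1)*(k + 2)*(k + 3)).
Check: Δs_k = (2*k**2 + 1)/(k**4 + 10*k**3 + 35*k**2 + 50*k + 24). ✓
Evaluate: s_(n+1) = (n**3 + 3*n**2 + 5*n + 3)/(3*(n**3 + 9*n**2 + 26*n + 24)); subtract s_(0) = 0 ⇒ S(n) = (n**3 + 3*n**2 + 5*n + 3)/(3*(n**3 + 9*n**2 + 26*n + 24)).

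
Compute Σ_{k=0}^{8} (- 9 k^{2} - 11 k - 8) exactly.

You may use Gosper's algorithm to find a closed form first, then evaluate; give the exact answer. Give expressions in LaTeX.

Σ = -2304

t_(k+1)/t_k = (9*k**2 + 29*k + 28)/(9*k**2 + 11*k + 8).
A = 1, B = 1, C = k**2 + 11*k/9 + 8/9.
Solve (1)·f(k+1) − (1)·f(k) = k**2 + 11*k/9 + 8/9.
Degrees (0,0,2) ⇒ d ≤ 3.
Solve for f: f(k) = k*(3*k**2 + k + 4)/9 (degree 3 ≤ 3).
Then R = B(k−1)f/C = k*(3*k**2 + k + 4)/(9*k**2 + 11*k + 8), so s_k = R(k)·t_k = k*(-3*k**2 - k - 4).
Verify: -9*k**2 - 11*k - 8 matches t_k.
Telescoping: Σ = s_(9) − s_(0) = -2304 − (0) = -2304.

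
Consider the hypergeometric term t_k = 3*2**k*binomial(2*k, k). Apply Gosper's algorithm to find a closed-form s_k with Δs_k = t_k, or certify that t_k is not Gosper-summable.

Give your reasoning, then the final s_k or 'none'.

t_(k+1)/t_k = 4*(2*k + 1)/(k + 1).
A = 8*k + 4, B = k + 1, C = 1.
Set up (8*k + 4)·f(k+1) − (k)·f(k) − (1) = 0.
Bound: deg f ≤ -1.
d = -1 < 0 ⇒ no nonzero polynomial f; not summable.

no hypergeometric antidifference exists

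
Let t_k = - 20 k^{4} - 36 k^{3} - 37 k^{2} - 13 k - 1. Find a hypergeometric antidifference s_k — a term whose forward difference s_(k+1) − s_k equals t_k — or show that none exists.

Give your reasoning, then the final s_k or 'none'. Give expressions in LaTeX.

s_k = k^{2} \left(- 4 k^{3} + k^{2} - k + 3\right)

r(k) = (20*k**4 + 116*k**3 + 265*k**2 + 275*k + 107)/(20*k**4 + 36*k**3 + 37*k**2 + 13*k + 1) after simplifying.
Take A(k)=1, B(k)=1, C(k)=k**4 + 9*k**3/5 + 37*k**2/20 + 13*k/20 + 1/20.
Need (1)·f(k+1) − (1)·f(k) = k**4 + 9*k**3/5 + 37*k**2/20 + 13*k/20 + 1/20.
d = 5 from the (0,0,4) case.
Solve for f: f(k) = k**2*(4*k**3 - k**2 + k - 3)/20 (degree 5 ≤ 5).
R(k) = B(k−1)·f(k)/C(k) = k**2*(4*k**3 - k**2 + k - 3)/(20*k**4 + 36*k**3 + 37*k**2 + 13*k + 1); s_k = R·t_k = k**2*(-4*k**3 + k**2 - k + 3).
Δs = -20*k**4 - 36*k**3 - 37*k**2 - 13*k - 1, as required.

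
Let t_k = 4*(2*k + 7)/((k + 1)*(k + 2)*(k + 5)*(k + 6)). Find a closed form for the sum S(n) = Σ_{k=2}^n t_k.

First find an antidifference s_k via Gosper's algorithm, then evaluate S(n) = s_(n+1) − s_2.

Compute t_(k+1)/t_k: get (k + 1)*(k + 5)*(2*k + 9)/((k + 3)*(k + 7)*(2*k + 7)).
A = k + 1, B = k + 7, C = k**3 + 21*k**2/2 + 73*k/2 + 42.
Solve (k + 1)·f(k+1) − (k + 6)·f(k) = k**3 + 21*k**2/2 + 73*k/2 + 42.
Bound: deg f ≤ 5.
A polynomial solution: f(k) = k*(k + 2)*(k + 3)*(k + 4)*(k + 6)/10.
Get s_k = R·t_k = 4*k*(k + 6)/(5*(k**2 + 6*k + 5)) with R(k) = B(k−1)f(k)/C(k) = k*(k + 2)*(k + 6)**2/(5*(2*k + 7)).
Δs = 4*(2*k + 7)/(k**4 + 14*k**3 + 65*k**2 + 112*k + 60), as required.
Telescope: S(n) = s_(n+1) − s_(2) = 4*(n**2 + 8*n + 7)/(5*(n**2 + 8*n + 12)) − (64/105) = 4*(n**2 + 8*n - 9)/(21*(n**2 + 8*n + 12)).

S(n) = 4*(n**2 + 8*n - 9)/(21*(n**2 + 8*n + 12))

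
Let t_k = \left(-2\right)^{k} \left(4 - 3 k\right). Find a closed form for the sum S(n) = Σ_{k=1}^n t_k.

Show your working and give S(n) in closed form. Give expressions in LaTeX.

S(n) = - 2 \left(-2\right)^{n} n + 2 \left(-2\right)^{n} - 2

The ratio is 2*(1 - 3*k)/(3*k - 4).
A = -2, B = 1, C = k - 4/3.
Need (-2)·f(k+1) − (1)·f(k) = k - 4/3.
d = 1 from the (0,0,1) case.
A polynomial solution: f(k) = -(k - 2)/3.
R(k) = B(k−1)·f(k)/C(k) = -(k - 2)/(3*k - 4); s_k = R·t_k = (-2)**k*(k - 2).
s_(k+1) − s_k = (-2)**k*(4 - 3*k) = t_k.
Evaluate: s_(n+1) = (-2)**(n + 1)*(n - 1); subtract s_(1) = 2 ⇒ S(n) = -2*(-2)**n*n + 2*(-2)**n - 2.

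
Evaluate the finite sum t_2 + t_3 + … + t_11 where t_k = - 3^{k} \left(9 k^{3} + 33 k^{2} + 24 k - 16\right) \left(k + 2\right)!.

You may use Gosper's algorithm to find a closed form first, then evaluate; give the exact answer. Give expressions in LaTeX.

Σ = -18254066591925963936

Compute t_(k+1)/t_k: get 3*(9*k**4 + 87*k**3 + 297*k**2 + 401*k + 150)/(9*k**3 + 33*k**2 + 24*k - 16).
Normal form (A,B,C) = (3*k + 9, 1, k**3 + 11*k**2/3 + 8*k/3 - 16/9).
Key eq: (3*k + 9)·f(k+1) = (1)·f(k) + (k**3 + 11*k**2/3 + 8*k/3 - 16/9).
Bound: deg f ≤ 2.
Solve for f: f(k) = (3*k**2 - 3*k - 2)/9 (degree 2 ≤ 2).
Certificate R = B(k−1)f/C = (3*k**2 - 3*k - 2)/(9*k**3 + 33*k**2 + 24*k - 16) gives s_k = 3**k*(-3*k**2 + 3*k + 2)*factorial(k + 2).
Verify: -3**k*(9*k**3 + 33*k**2 + 24*k - 16)*factorial(k + 2) matches t_k.
Telescoping: Σ = s_(12) − s_(2) = -18254066591925964800 − (-864) = -18254066591925963936.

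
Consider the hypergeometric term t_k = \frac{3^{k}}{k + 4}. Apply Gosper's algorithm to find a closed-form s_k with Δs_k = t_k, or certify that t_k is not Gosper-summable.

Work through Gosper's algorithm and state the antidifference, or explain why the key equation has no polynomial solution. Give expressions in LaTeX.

t_(k+1)/t_k = 3*(k + 4)/(k + 5).
Gosper form: A/B · C(k+1)/C(k) with A=3*k + 12, B=k + 5, C=1.
Set up (3*k + 12)·f(k+1) − (k + 4)·f(k) − (1) = 0.
deg f ≤ -1 (via 1,1,0).
Bound -1 < 0, so the key equation has no polynomial solution.

none — t_k is not Gosper-summable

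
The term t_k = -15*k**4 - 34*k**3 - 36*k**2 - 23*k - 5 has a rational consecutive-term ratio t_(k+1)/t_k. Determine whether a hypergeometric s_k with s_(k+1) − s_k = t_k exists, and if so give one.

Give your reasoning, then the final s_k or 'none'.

s_k = k*(-3*k**4 - k**3 - 2*k + 1)

Ratio r(k) = (15*k**4 + 94*k**3 + 228*k**2 + 257*k + 113)/(15*k**4 + 34*k**3 + 36*k**2 + 23*k + 5).
Normal form (A,B,C) = (1, 1, k**4 + 34*k**3/15 + 12*k**2/5 + 23*k/15 + 1/3).
Key eq: (1)·f(k+1) = (1)·f(k) + (k**4 + 34*k**3/15 + 12*k**2/5 + 23*k/15 + 1/3).
deg f ≤ 5 (via 0,0,4).
A polynomial solution: f(k) = k*(3*k**4 + k**3 + 2*k - 1)/15.
So s_k = (B(k−1)f/C)·t_k = (k*(3*k**4 + k**3 + 2*k - 1)/(15*k**4 + 34*k**3 + 36*k**2 + 23*k + 5))·t_k = k*(-3*k**4 - k**3 - 2*k + 1).
Δs = -15*k**4 - 34*k**3 - 36*k**2 - 23*k - 5, as required.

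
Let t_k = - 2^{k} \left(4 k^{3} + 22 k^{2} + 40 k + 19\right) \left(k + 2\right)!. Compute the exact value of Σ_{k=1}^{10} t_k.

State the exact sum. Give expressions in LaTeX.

Σ = -3354022851379164

Step 1: r(k) = 2*(4*k**4 + 46*k**3 + 198*k**2 + 373*k + 255)/(4*k**3 + 22*k**2 + 40*k + 19).
Factor: A=2*k + 6; B=1; C=k**3 + 11*k**2/2 + 10*k + 19/4.
Key eq: (2*k + 6)·f(k+1) = (1)·f(k) + (k**3 + 11*k**2/2 + 10*k + 19/4).
d = 2 from the (1,0,3) case.
A polynomial solution: f(k) = (2*k**2 + 2*k - 1)/4.
Then R = B(k−1)f/C = (2*k**2 + 2*k - 1)/(4*k**3 + 22*k**2 + 40*k + 19), so s_k = R(k)·t_k = -2**k*(2*k**2 + 2*k - 1)*factorial(k + 2).
s_(k+1) − s_k = -2**k*(4*k**3 + 22*k**2 + 40*k + 19)*factorial(k + 2) = t_k.
Σ_(k=1)^(10) t_k = s_(11) − s_(1) = -3354022851379200 − (-36) = -3354022851379164.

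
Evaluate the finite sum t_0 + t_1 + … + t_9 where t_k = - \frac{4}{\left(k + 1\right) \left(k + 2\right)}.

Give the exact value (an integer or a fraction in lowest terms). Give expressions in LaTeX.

Σ = -40/11

Step 1: r(k) = (k + 1)/(k + 3).
Take A(k)=k + 1, B(k)=k + 3, C(k)=1.
Need (k + 1)·f(k+1) − (k + 2)·f(k) = 1.
Bound: deg f ≤ 1.
A polynomial solution: f(k) = k.
Certificate R = B(k−1)f/C = k*(k + 2) gives s_k = -4*k/(k + 1).
Verify: -4/(k**2 + 3*k + 2) matches t_k.
Telescoping: Σ = s_(10) − s_(0) = -40/11 − (0) = -40/11.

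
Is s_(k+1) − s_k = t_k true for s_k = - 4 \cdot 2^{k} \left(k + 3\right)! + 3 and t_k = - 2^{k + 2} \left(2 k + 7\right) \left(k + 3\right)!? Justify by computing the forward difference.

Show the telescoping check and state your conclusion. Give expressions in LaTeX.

valid (s_(k+1) − s_k reduces to t_k)

s_(k+1) = -4*2**(k + 1)*factorial(k + 4) + 3
s_(k+1) − s_k = -2**(k + 2)*(2*k + 7)*factorial(k + 3)
(s_(k+1) − s_k) − t_k = 0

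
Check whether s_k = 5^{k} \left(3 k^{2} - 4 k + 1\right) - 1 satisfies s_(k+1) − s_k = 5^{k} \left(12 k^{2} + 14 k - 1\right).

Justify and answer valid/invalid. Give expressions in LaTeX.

s_(k+1) = 15*5**k*k**2 + 10*5**k*k - 1
s_(k+1) − s_k = 5**k*(12*k**2 + 14*k - 1)
(s_(k+1) − s_k) − t_k = 0

Valid — Δs_k = t_k.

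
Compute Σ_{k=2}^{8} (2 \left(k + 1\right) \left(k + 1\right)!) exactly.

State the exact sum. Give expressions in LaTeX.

Σ = 7257588

r(k) = (k + 2)**2/(k + 1) after simplifying.
Take A(k)=k + 2, B(k)=1, C(k)=k + 1.
Need (k + 2)·f(k+1) − (1)·f(k) = k + 1.
deg f ≤ 0 (via 1,0,1).
Match coefficients ⇒ f(k) = 1.
Then R = B(k−1)f/C = 1/(k + 1), so s_k = R(k)·t_k = 2*factorial(k + 1).
Check: Δs_k = 2*(k + 1)*factorial(k + 1). ✓
Σ_(k=2)^(8) t_k = s_(9) − s_(2) = 7257600 − (12) = 7257588.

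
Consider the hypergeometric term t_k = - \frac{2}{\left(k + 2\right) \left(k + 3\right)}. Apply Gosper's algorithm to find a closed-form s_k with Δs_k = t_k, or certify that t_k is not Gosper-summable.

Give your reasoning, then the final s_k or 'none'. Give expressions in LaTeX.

s_k = - \frac{k}{k + 2}

r(k) = (k + 2)/(k + 4) after simplifying.
Normal form (A,B,C) = (k + 2, k + 4, 1).
Set up (k + 2)·f(k+1) − (k + 3)·f(k) − (1) = 0.
deg f ≤ 1 (via 1,1,0).
Solve for f: f(k) = k/2 (degree 1 ≤ 1).
Certificate R = B(k−1)f/C = k*(k + 3)/2 gives s_k = -k/(k + 2).
Verify: -2/(k**2 + 5*k + 6) matches t_k.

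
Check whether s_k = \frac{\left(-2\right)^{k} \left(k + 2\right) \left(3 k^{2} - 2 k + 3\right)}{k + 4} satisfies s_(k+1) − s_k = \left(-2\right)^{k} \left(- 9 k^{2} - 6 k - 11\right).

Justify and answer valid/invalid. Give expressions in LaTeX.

s_(k+1) = (-2)**(k + 1)*(k + 3)*(-2*k + 3*(k + 1)**2 + 1)/(k + 5)
s_(k+1) − s_k = (-2)**k*(-9*k**4 - 69*k**3 - 155*k**2 - 153*k - 126)/(k**2 + 9*k + 20)
(s_(k+1) − s_k) − t_k = 2*(-2)**k*(9*k**3 + 45*k**2 + 33*k + 47)/(k**2 + 9*k + 20)

Invalid: residual \frac{2 \left(-2\right)^{k} \left(9 k^{3} + 45 k^{2} + 33 k + 47\right)}{k^{2} + 9 k + 20} ≠ 0.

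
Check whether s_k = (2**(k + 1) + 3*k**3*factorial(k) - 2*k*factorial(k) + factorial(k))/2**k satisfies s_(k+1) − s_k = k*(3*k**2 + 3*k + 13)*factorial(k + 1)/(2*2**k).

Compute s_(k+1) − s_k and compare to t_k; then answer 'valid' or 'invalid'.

Valid: the claim telescopes to t_k.

s_(k+1) = (4*2**k + 3*k**4*factorial(k) + 12*k**3*factorial(k) + 16*k**2*factorial(k) + 9*k*factorial(k) + 2*factorial(k))/(2*2**k)
s_(k+1) − s_k = k*(3*k**2 + 3*k + 13)*factorial(k + 1)/(2*2**k)
(s_(k+1) − s_k) − t_k = 0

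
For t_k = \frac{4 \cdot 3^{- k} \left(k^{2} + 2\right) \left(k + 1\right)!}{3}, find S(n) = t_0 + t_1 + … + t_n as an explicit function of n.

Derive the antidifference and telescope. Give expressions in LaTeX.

r(k) = (k + 2)*((k + 1)**2 + 2)/(3*(k**2 + 2)) after simplifying.
A = k/3 + 2/3, B = 1, C = k**2 + 2.
Key eq: (k/3 + 2/3)·f(k+1) = (1)·f(k) + (k**2 + 2).
d = 1 from the (1,0,2) case.
Solving with deg f ≤ 1: f(k) = 3*k.
R(k) = B(k−1)·f(k)/C(k) = 3*k/(k**2 + 2); s_k = R·t_k = 4*k*factorial(k + 1)/3**k.
Δs = 4*(k**2 + 2)*factorial(k + 1)/(3*3**k), as required.
Telescope: S(n) = s_(n+1) − s_(0) = 4*3**(-n - 1)*(n + 1)*factorial(n + 2) − (0) = 4*3**(-n - 1)*(n + 1)*factorial(n + 2).

S(n) = 4 \cdot 3^{- n - 1} \left(n + 1\right) \left(n + 2\right)!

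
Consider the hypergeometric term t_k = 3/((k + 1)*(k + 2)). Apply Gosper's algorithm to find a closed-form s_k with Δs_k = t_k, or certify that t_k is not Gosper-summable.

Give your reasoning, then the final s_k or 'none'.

s_k = 3*k/(k + 1)

t_(k+1)/t_k = (k + 1)/(k + 3).
So A=k + 1 and B=k + 3, with C=1.
Key eq: (k + 1)·f(k+1) = (k + 2)·f(k) + (1).
Degrees (1,1,0) ⇒ d ≤ 1.
A polynomial solution: f(k) = k.
R(k) = B(k−1)·f(k)/C(k) = k*(k + 2); s_k = R·t_k = 3*k/(k + 1).
Δs = 3/(k**2 + 3*k + 2), as required.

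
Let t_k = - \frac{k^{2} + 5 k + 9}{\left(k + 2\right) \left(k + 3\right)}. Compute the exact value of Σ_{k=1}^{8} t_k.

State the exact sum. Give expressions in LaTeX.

Step 1: r(k) = (k + 2)*(5*k + (k + 1)**2 + 14)/((k + 4)*(k**2 + 5*k + 9)).
So A=k + 2 and B=k + 4, with C=k**2 + 5*k + 9.
f must satisfy (k + 2)·f(k+1) − (k + 3)·f(k) = k**2 + 5*k + 9.
Bound: deg f ≤ 2.
Match coefficients ⇒ f(k) = k*(2*k + 7)/2.
R(k) = B(k−1)·f(k)/C(k) = k*(k + 3)*(2*k + 7)/(2*(k**2 + 5*k + 9)); s_k = R·t_k = k*(-2*k - 7)/(2*(k + 2)).
Check: Δs_k = (-k**2 - 5*k - 9)/(k**2 + 5*k + 6). ✓
Sum = s_(9) − s_(1); s_(9) = -225/22, s_(1) = -3/2 ⇒ -96/11.

Σ = -96/11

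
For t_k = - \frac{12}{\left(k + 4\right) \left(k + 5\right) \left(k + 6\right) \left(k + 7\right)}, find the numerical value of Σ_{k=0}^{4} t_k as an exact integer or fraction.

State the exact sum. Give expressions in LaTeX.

The ratio is (k + 4)/(k + 8).
Normal form (A,B,C) = (k + 4, k + 8, 1).
Solve (k + 4)·f(k+1) − (k + 7)·f(k) = 1.
deg f ≤ 3 (via 1,1,0).
Solve for f: f(k) = k*(k**2 + 15*k + 74)/360 (degree 3 ≤ 3).
Get s_k = R·t_k = k*(-k**2 - 15*k - 74)/(30*(k + 4)*(k + 5)*(k + 6)) with R(k) = B(k−1)f(k)/C(k) = k*(k + 7)*(k**2 + 15*k + 74)/360.
s_(k+1) − s_k = -12/(k**4 + 22*k**3 + 179*k**2 + 638*k + 840) = t_k.
Evaluate s at k=5 and k=0: -29/990 and 0; difference -29/990.

Σ = -29/990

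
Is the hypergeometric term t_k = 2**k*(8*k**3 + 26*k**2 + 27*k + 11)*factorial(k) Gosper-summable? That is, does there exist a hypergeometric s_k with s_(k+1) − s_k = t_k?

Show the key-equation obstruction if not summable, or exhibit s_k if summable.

Compute t_(k+1)/t_k: get 2*(8*k**4 + 58*k**3 + 153*k**2 + 175*k + 72)/(8*k**3 + 26*k**2 + 27*k + 11).
So A=2*k + 2 and B=1, with C=k**3 + 13*k**2/4 + 27*k/8 + 11/8.
Need (2*k + 2)·f(k+1) − (1)·f(k) = k**3 + 13*k**2/4 + 27*k/8 + 11/8.
Bound: deg f ≤ 2.
Solve for f: f(k) = (4*k**2 + 3*k - 3)/8 (degree 2 ≤ 2).
Get s_k = R·t_k = 2**k*(4*k**2 + 3*k - 3)*factorial(k) with R(k) = B(k−1)f(k)/C(k) = (4*k**2 + 3*k - 3)/(8*k**3 + 26*k**2 + 27*k + 11).
Δs = 2**k*(8*k**3 + 26*k**2 + 27*k + 11)*factorial(k), as required.

Yes. s_k = 2**k*(4*k**2 + 3*k - 3)*factorial(k).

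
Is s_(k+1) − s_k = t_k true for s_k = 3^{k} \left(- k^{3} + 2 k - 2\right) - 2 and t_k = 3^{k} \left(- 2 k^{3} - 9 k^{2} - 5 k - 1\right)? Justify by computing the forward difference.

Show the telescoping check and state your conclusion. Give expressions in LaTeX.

s_(k+1) = 3**(k + 1)*(2*k - (k + 1)**3) - 2
s_(k+1) − s_k = 3**k*(k**3 + 4*k - 3*(k + 1)**3 + 2)
(s_(k+1) − s_k) − t_k = 0

Valid: the claim telescopes to t_k.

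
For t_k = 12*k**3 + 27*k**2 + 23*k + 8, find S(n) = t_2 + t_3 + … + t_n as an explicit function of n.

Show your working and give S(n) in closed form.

t_(k+1)/t_k = (12*k**3 + 63*k**2 + 113*k + 70)/(12*k**3 + 27*k**2 + 23*k + 8).
Factor: A=1; B=1; C=k**3 + 9*k**2/4 + 23*k/12 + 2/3.
Need (1)·f(k+1) − (1)·f(k) = k**3 + 9*k**2/4 + 23*k/12 + 2/3.
deg f ≤ 4 (via 0,0,3).
Match coefficients ⇒ f(k) = k*(k + 1)*(3*k**2 + 1)/12.
So s_k = (B(k−1)f/C)·t_k = (k*(3*k**2 + 1)/(12*k**2 + 15*k + 8))·t_k = k*(3*k**3 + 3*k**2 + k + 1).
Δs = 12*k**3 + 27*k**2 + 23*k + 8, as required.
Σ_(k=2)^n t_k = s_(n+1) − s_(2) = (3*n**4 + 15*n**3 + 28*n**2 + 24*n + 8) − (78), i.e. 3*n**4 + 15*n**3 + 28*n**2 + 24*n - 70.

S(n) = 3*n**4 + 15*n**3 + 28*n**2 + 24*n - 70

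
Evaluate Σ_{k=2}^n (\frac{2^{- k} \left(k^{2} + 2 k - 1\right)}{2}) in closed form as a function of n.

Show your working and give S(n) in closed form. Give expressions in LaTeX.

S(n) = 2^{- n - 1} \left(2^{n + 3} - n^{2} - 6 n - 9\right)

The ratio is (k**2 + 4*k + 2)/(2*(k**2 + 2*k - 1)).
Take A(k)=1/2, B(k)=1, C(k)=k**2 + 2*k - 1.
f must satisfy (1/2)·f(k+1) − (1)·f(k) = k**2 + 2*k - 1.
Degrees (0,0,2) ⇒ d ≤ 2.
Match coefficients ⇒ f(k) = -2*(k + 2)**2.
So s_k = (B(k−1)f/C)·t_k = (-2*(k + 2)**2/(k**2 + 2*k - 1))·t_k = (-k**2 - 4*k - 4)/2**k.
Verify: (k**2 + 2*k - 1)/(2*2**k) matches t_k.
s_(n+1) = 2**(-n - 1)*(-n**2 - 6*n - 9) and s_(2) = -4, so S(n) = 2**(-n - 1)*(2**(n + 3) - n**2 - 6*n - 9).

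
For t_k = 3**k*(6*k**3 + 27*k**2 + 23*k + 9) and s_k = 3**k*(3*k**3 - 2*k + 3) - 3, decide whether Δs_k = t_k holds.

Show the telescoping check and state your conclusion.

valid (s_(k+1) − s_k reduces to t_k)

s_(k+1) = 3*3**k*(-2*k + 3*(k + 1)**3 + 1) - 3
s_(k+1) − s_k = 3**k*(-3*k**3 - 4*k + 9*(k + 1)**3)
(s_(k+1) − s_k) − t_k = 0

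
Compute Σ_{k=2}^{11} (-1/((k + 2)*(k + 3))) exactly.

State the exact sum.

Step 1: r(k) = (k + 2)/(k + 4).
Take A(k)=k + 2, B(k)=k + 4, C(k)=1.
Solve (k + 2)·f(k+1) − (k + 3)·f(k) = 1.
d = 1 from the (1,1,0) case.
Coefficient equations give f(k) = k/2.
So s_k = (B(k−1)f/C)·t_k = (k*(k + 3)/2)·t_k = -k/(2*k + 4).
s_(k+1) − s_k = -1/(k**2 + 5*k + 6) = t_k.
Σ_(k=2)^(11) t_k = s_(12) − s_(2) = -3/7 − (-1/4) = -5/28.

Σ = -5/28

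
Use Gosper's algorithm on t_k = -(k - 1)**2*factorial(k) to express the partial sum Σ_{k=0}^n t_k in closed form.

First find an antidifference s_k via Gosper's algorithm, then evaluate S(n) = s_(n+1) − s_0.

S(n) = -n**2*factorial(n) + n*factorial(n) + 2*factorial(n) - 3

r(k) = k**2*(k + 1)/(k - 1)**2 after simplifying.
Factor: A=k + 1; B=1; C=k**2 - 2*k + 1.
Key eq: (k + 1)·f(k+1) = (1)·f(k) + (k**2 - 2*k + 1).
From deg A=1, deg B=0, deg C=2: d=1.
Coefficient equations give f(k) = k - 3.
Get s_k = R·t_k = -(k - 3)*factorial(k) with R(k) = B(k−1)f(k)/C(k) = (k - 3)/(k - 1)**2.
s_(k+1) − s_k = -(k - 1)**2*factorial(k) = t_k.
Σ_(k=0)^n t_k = s_(n+1) − s_(0) = (-(n - 2)*factorial(n + 1)) − (3), i.e. -n**2*factorial(n) + n*factorial(n) + 2*factorial(n) - 3.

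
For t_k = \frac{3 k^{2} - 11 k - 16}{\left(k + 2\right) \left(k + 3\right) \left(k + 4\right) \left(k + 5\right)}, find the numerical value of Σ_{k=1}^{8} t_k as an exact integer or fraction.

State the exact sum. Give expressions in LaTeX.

Σ = -433/4290

t_(k+1)/t_k = (k + 2)*(11*k - 3*(k + 1)**2 + 27)/((k + 6)*(-3*k**2 + 11*k + 16)).
Normal form (A,B,C) = (k + 2, k + 6, k**2 - 11*k/3 - 16/3).
Solve (k + 2)·f(k+1) − (k + 5)·f(k) = k**2 - 11*k/3 - 16/3.
deg f ≤ 3 (via 1,1,2).
Solving with deg f ≤ 3: f(k) = -k*(k**2 + 45*k + 50)/36.
So s_k = (B(k−1)f/C)·t_k = (-k*(k + 5)*(k**2 + 45*k + 50)/(12*(3*k**2 - 11*k - 16)))·t_k = k*(-k**2 - 45*k - 50)/(12*(k + 2)*(k + 3)*(k + 4)).
Δs = (3*k**2 - 11*k - 16)/(k**4 + 14*k**3 + 71*k**2 + 154*k + 120), as required.
Telescoping: Σ = s_(9) − s_(1) = -67/286 − (-2/15) = -433/4290.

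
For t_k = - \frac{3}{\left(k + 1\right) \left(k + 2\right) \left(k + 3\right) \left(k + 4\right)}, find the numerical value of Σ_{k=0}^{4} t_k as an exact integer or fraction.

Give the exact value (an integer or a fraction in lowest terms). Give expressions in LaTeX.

Σ = -55/336

t_(k+1)/t_k = (k + 1)/(k + 5).
Factor: A=k + 1; B=k + 5; C=1.
Set up (k + 1)·f(k+1) − (k + 4)·f(k) − (1) = 0.
From deg A=1, deg B=1, deg C=0: d=3.
Solve for f: f(k) = k*(k**2 + 6*k + 11)/18 (degree 3 ≤ 3).
R(k) = B(k−1)·f(k)/C(k) = k*(k + 4)*(k**2 + 6*k + 11)/18; s_k = R·t_k = k*(-k**2 - 6*k - 11)/(6*(k + 1)*(k + 2)*(k + 3)).
s_(k+1) − s_k = -3/(k**4 + 10*k**3 + 35*k**2 + 50*k + 24) = t_k.
Evaluate s at k=5 and k=0: -55/336 and 0; difference -55/336.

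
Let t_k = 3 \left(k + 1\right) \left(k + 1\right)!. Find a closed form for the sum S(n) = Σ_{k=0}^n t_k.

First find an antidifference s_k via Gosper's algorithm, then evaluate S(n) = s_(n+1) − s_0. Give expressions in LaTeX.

The ratio is (k + 2)**2/(k + 1).
So A=k + 2 and B=1, with C=k + 1.
Key eq: (k + 2)·f(k+1) = (1)·f(k) + (k + 1).
Bound: deg f ≤ 0.
Coefficient equations give f(k) = 1.
Get s_k = R·t_k = 3*factorial(k + 1) with R(k) = B(k−1)f(k)/C(k) = 1/(k + 1).
Verify: 3*(k + 1)*factorial(k + 1) matches t_k.
s_(n+1) = 3*factorial(n + 2) and s_(0) = 3, so S(n) = 3*factorial(n + 2) - 3.

S(n) = 3 \left(n + 2\right)! - 3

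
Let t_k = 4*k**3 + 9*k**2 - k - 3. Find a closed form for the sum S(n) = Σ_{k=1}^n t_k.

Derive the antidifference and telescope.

The ratio is (4*k**3 + 21*k**2 + 29*k + 9)/(4*k**3 + 9*k**2 - k - 3).
Normal form (A,B,C) = (1, 1, k**3 + 9*k**2/4 - k/4 - 3/4).
Need (1)·f(k+1) − (1)·f(k) = k**3 + 9*k**2/4 - k/4 - 3/4.
deg f ≤ 4 (via 0,0,3).
Match coefficients ⇒ f(k) = k*(k**3 + k**2 - 4*k - 1)/4.
So s_k = (B(k−1)f/C)·t_k = (k*(k**3 + k**2 - 4*k - 1)/(4*k**3 + 9*k**2 - k - 3))·t_k = k*(k**3 + k**2 - 4*k - 1).
Check: Δs_k = 4*k**3 + 9*k**2 - k - 3. ✓
s_(n+1) = n**4 + 5*n**3 + 5*n**2 - 2*n - 3 and s_(1) = -3, so S(n) = n*(n**3 + 5*n**2 + 5*n - 2).

S(n) = n*(n**3 + 5*n**2 + 5*n - 2)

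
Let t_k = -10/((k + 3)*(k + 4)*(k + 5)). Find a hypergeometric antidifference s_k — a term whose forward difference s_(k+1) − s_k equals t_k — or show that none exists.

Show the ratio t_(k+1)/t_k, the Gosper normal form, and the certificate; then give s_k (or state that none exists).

s_k = 5*k*(-k - 7)/(12*(k + 3)*(k + 4))

Compute t_(k+1)/t_k: get (k + 3)/(k + 6).
A = k + 3, B = k + 6, C = 1.
f must satisfy (k + 3)·f(k+1) − (k + 5)·f(k) = 1.
Degrees (1,1,0) ⇒ d ≤ 2.
Solve for f: f(k) = k*(k + 7)/24 (degree 2 ≤ 2).
Certificate R = B(k−1)f/C = k*(k + 5)*(k + 7)/24 gives s_k = 5*k*(-k - 7)/(12*(k + 3)*(k + 4)).
Δs = -10/(k**3 + 12*k**2 + 47*k + 60), as required.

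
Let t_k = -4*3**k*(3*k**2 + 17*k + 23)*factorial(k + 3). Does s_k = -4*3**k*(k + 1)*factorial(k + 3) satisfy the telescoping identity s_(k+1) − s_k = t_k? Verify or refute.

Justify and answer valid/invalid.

s_(k+1) = -12*3**k*(k + 2)*factorial(k + 4)
s_(k+1) − s_k = -4*3**k*(3*k**2 + 17*k + 23)*factorial(k + 3)
(s_(k+1) − s_k) − t_k = 0

valid (s_(k+1) − s_k reduces to t_k)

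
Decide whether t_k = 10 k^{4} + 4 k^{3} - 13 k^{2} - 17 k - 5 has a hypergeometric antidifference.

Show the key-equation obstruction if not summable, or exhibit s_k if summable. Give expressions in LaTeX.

Compute t_(k+1)/t_k: get (10*k**4 + 44*k**3 + 59*k**2 + 9*k - 21)/(10*k**4 + 4*k**3 - 13*k**2 - 17*k - 5).
Normal form (A,B,C) = (1, 1, k**4 + 2*k**3/5 - 13*k**2/10 - 17*k/10 - 1/2).
f must satisfy (1)·f(k+1) − (1)·f(k) = k**4 + 2*k**3/5 - 13*k**2/10 - 17*k/10 - 1/2.
Degrees (0,0,4) ⇒ d ≤ 5.
A polynomial solution: f(k) = k*(k**2 - 3*k + 1)*(2*k**2 + 2*k + 1)/10.
Get s_k = R·t_k = k*(2*k**4 - 4*k**3 - 3*k**2 - k + 1) with R(k) = B(k−1)f(k)/C(k) = k*(k**2 - 3*k + 1)*(2*k**2 + 2*k + 1)/(10*k**4 + 4*k**3 - 13*k**2 - 17*k - 5).
s_(k+1) − s_k = 10*k**4 + 4*k**3 - 13*k**2 - 17*k - 5 = t_k.

Yes. s_k = k \left(2 k^{4} - 4 k^{3} - 3 k^{2} - k + 1\right).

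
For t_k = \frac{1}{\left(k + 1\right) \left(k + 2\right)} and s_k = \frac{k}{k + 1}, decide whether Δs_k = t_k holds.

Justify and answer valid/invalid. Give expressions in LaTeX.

valid (s_(k+1) − s_k reduces to t_k)

s_(k+1) = (k + 1)/(k + 2)
s_(k+1) − s_k = 1/(k**2 + 3*k + 2)
(s_(k+1) − s_k) − t_k = 0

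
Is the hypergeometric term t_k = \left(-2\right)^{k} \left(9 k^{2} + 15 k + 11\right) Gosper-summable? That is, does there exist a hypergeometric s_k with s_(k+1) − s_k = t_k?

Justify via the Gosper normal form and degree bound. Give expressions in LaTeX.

r(k) = 2*(-9*k**2 - 33*k - 35)/(9*k**2 + 15*k + 11) after simplifying.
Normal form (A,B,C) = (-2, 1, k**2 + 5*k/3 + 11/9).
Set up (-2)·f(k+1) − (1)·f(k) − (k**2 + 5*k/3 + 11/9) = 0.
Degrees (0,0,2) ⇒ d ≤ 2.
Coefficient equations give f(k) = -(3*k**2 + k + 1)/9.
R(k) = B(k−1)·f(k)/C(k) = -(3*k**2 + k + 1)/(9*k**2 + 15*k + 11); s_k = R·t_k = (-2)**k*(-3*k**2 - k - 1).
Check: Δs_k = (-2)**k*(9*k**2 + 15*k + 11). ✓

Yes. s_k = \left(-2\right)^{k} \left(- 3 k^{2} - k - 1\right).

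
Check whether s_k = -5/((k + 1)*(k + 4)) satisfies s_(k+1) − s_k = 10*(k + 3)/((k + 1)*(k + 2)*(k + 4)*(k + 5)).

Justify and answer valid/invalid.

Valid — Δs_k = t_k.

s_(k+1) = -5/((k + 2)*(k + 5))
s_(k+1) − s_k = 10*(k + 3)/(k**4 + 12*k**3 + 49*k**2 + 78*k + 40)
(s_(k+1) − s_k) − t_k = 0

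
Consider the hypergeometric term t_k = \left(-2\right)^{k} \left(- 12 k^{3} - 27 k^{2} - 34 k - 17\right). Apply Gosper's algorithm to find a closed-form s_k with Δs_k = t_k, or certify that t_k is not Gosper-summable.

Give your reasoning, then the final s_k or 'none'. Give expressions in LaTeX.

The ratio is 2*(-12*k**3 - 63*k**2 - 124*k - 90)/(12*k**3 + 27*k**2 + 34*k + 17).
A = -2, B = 1, C = k**3 + 9*k**2/4 + 17*k/6 + 17/12.
Solve (-2)·f(k+1) − (1)·f(k) = k**3 + 9*k**2/4 + 17*k/6 + 17/12.
d = 3 from the (0,0,3) case.
Solving with deg f ≤ 3: f(k) = -(4*k**3 + k**2 + 2*k + 1)/12.
R(k) = B(k−1)·f(k)/C(k) = -(4*k**3 + k**2 + 2*k + 1)/(12*k**3 + 27*k**2 + 34*k + 17); s_k = R·t_k = (-2)**k*(4*k**3 + k**2 + 2*k + 1).
Verify: (-2)**k*(-12*k**3 - 27*k**2 - 34*k - 17) matches t_k.

s_k = \left(-2\right)^{k} \left(4 k^{3} + k^{2} + 2 k + 1\right)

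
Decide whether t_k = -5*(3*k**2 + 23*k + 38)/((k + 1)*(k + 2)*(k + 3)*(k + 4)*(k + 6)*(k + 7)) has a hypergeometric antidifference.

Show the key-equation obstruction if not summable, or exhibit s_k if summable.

Yes. s_k = 5*k*(-k**2 - 10*k - 27)/(18*(k**3 + 10*k**2 + 27*k + 18)).

t_(k+1)/t_k = (k + 1)*(k + 6)*(23*k + 3*(k + 1)**2 + 61)/((k + 5)*(k + 8)*(3*k**2 + 23*k + 38)).
So A=k + 1 and B=k + 8, with C=k**3 + 38*k**2/3 + 51*k + 190/3.
f must satisfy (k + 1)·f(k+1) − (k + 7)·f(k) = k**3 + 38*k**2/3 + 51*k + 190/3.
d = 6 from the (1,1,3) case.
Coefficient equations give f(k) = k*(k + 2)*(k + 4)*(k + 5)*(k**2 + 10*k + 27)/54.
Then R = B(k−1)f/C = k*(k + 2)*(k + 4)*(k + 7)*(k**2 + 10*k + 27)/(18*(3*k**2 + 23*k + 38)), so s_k = R(k)·t_k = 5*k*(-k**2 - 10*k - 27)/(18*(k**3 + 10*k**2 + 27*k + 18)).
Check: Δs_k = 5*(-3*k**2 - 23*k - 38)/(k**6 + 23*k**5 + 207*k**4 + 925*k**3 + 2144*k**2 + 2412*k + 1008). ✓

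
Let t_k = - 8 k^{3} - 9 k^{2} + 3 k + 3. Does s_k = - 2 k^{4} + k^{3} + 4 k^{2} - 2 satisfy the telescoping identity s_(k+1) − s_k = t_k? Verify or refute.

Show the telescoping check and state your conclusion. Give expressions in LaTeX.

Valid: the claim telescopes to t_k.

s_(k+1) = -2*(k + 1)**4 + (k + 1)**3 + 4*(k + 1)**2 - 2
s_(k+1) − s_k = -8*k**3 - 9*k**2 + 3*k + 3
(s_(k+1) − s_k) − t_k = 0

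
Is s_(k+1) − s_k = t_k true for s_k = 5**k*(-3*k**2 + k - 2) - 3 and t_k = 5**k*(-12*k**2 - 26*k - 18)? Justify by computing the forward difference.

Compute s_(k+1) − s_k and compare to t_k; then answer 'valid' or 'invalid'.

s_(k+1) = 5**(k + 1)*(k - 3*(k + 1)**2 - 1) - 3
s_(k+1) − s_k = 5**k*(-12*k**2 - 26*k - 18)
(s_(k+1) − s_k) − t_k = 0

Valid: the claim telescopes to t_k.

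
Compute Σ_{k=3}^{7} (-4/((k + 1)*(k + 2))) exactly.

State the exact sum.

Ratio r(k) = (k + 1)/(k + 3).
Normal form (A,B,C) = (k + 1, k + 3, 1).
Set up (k + 1)·f(k+1) − (k + 2)·f(k) − (1) = 0.
d = 1 from the (1,1,0) case.
A polynomial solution: f(k) = k.
Then R = B(k−1)f/C = k*(k + 2), so s_k = R(k)·t_k = -4*k/(k + 1).
Verify: -4/(k**2 + 3*k + 2) matches t_k.
Σ_(k=3)^(7) t_k = s_(8) − s_(3) = -32/9 − (-3) = -5/9.

Σ = -5/9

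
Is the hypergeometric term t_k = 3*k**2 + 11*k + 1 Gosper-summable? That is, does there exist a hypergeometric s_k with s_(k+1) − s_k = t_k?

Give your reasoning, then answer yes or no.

r(k) = (3*k**2 + 17*k + 15)/(3*k**2 + 11*k + 1) after simplifying.
Take A(k)=1, B(k)=1, C(k)=k**2 + 11*k/3 + 1/3.
Need (1)·f(k+1) − (1)·f(k) = k**2 + 11*k/3 + 1/3.
Bound: deg f ≤ 3.
Solving with deg f ≤ 3: f(k) = k*(k**2 + 4*k - 4)/3.
Then R = B(k−1)f/C = k*(k**2 + 4*k - 4)/(3*k**2 + 11*k + 1), so s_k = R(k)·t_k = k*(k**2 + 4*k - 4).
Check: Δs_k = 3*k**2 + 11*k + 1. ✓

Yes. s_k = k*(k**2 + 4*k - 4).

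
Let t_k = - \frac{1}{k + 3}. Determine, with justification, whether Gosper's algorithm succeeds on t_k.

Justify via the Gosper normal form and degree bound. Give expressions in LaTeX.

No — the linear system for f has no solution.

The ratio is (k + 3)/(k + 4).
Factor: A=k + 3; B=k + 4; C=1.
Key eq: (k + 3)·f(k+1) = (k + 3)·f(k) + (1).
deg f ≤ 0 (via 1,1,0).
Generic f = c0 gives residual -1; -1 = 0 cannot hold, so t_k is not Gosper-summable.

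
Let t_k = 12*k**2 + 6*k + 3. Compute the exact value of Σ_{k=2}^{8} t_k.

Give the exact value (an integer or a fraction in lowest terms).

Σ = 2667

Compute t_(k+1)/t_k: get (4*k**2 + 10*k + 7)/(4*k**2 + 2*k + 1).
Normal form (A,B,C) = (1, 1, k**2 + k/2 + 1/4).
f must satisfy (1)·f(k+1) − (1)·f(k) = k**2 + k/2 + 1/4.
Degrees (0,0,2) ⇒ d ≤ 3.
Coefficient equations give f(k) = k*(4*k**2 - 3*k + 2)/12.
So s_k = (B(k−1)f/C)·t_k = (k*(4*k**2 - 3*k + 2)/(3*(4*k**2 + 2*k + 1)))·t_k = k*(4*k**2 - 3*k + 2).
Verify: 12*k**2 + 6*k + 3 matches t_k.
Sum = s_(9) − s_(2); s_(9) = 2691, s_(2) = 24 ⇒ 2667.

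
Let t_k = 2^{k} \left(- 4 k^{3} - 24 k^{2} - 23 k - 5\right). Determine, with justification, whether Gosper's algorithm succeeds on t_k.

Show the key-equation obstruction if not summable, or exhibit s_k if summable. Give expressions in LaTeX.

Yes. s_k = 2^{k} \left(- 4 k^{3} + k + 1\right).

r(k) = 2*(4*k**3 + 36*k**2 + 83*k + 56)/(4*k**3 + 24*k**2 + 23*k + 5) after simplifying.
Gosper form: A/B · C(k+1)/C(k) with A=2, B=1, C=k**3 + 6*k**2 + 23*k/4 + 5/4.
Solve (2)·f(k+1) − (1)·f(k) = k**3 + 6*k**2 + 23*k/4 + 5/4.
From deg A=0, deg B=0, deg C=3: d=3.
Solving with deg f ≤ 3: f(k) = (4*k**3 - k - 1)/4.
Certificate R = B(k−1)f/C = (4*k**3 - k - 1)/(4*k**3 + 24*k**2 + 23*k + 5) gives s_k = 2**k*(-4*k**3 + k + 1).
Δs = 2**k*(4*k**3 + k - 8*(k + 1)**3 + 3), as required.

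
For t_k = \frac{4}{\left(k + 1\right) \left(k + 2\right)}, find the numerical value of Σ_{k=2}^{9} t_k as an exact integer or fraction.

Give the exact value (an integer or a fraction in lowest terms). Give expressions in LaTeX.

The ratio is (k + 1)/(k + 3).
Normal form (A,B,C) = (k + 1, k + 3, 1).
Set up (k + 1)·f(k+1) − (k + 2)·f(k) − (1) = 0.
Bound: deg f ≤ 1.
Solve for f: f(k) = k (degree 1 ≤ 1).
Certificate R = B(k−1)f/C = k*(k + 2) gives s_k = 4*k/(k + 1).
Verify: 4/(k**2 + 3*k + 2) matches t_k.
Telescoping: Σ = s_(10) − s_(2) = 40/11 − (8/3) = 32/33.

Σ = 32/33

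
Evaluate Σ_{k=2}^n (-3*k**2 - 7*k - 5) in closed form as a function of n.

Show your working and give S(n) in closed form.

S(n) = -n**3 - 5*n**2 - 9*n + 15

Step 1: r(k) = (3*k**2 + 13*k + 15)/(3*k**2 + 7*k + 5).
Factor: A=1; B=1; C=k**2 + 7*k/3 + 5/3.
f must satisfy (1)·f(k+1) − (1)·f(k) = k**2 + 7*k/3 + 5/3.
deg f ≤ 3 (via 0,0,2).
Coefficient equations give f(k) = k*(k**2 + 2*k + 2)/3.
Get s_k = R·t_k = k*(-k**2 - 2*k - 2) with R(k) = B(k−1)f(k)/C(k) = k*(k**2 + 2*k + 2)/(3*k**2 + 7*k + 5).
Verify: -3*k**2 - 7*k - 5 matches t_k.
Telescope: S(n) = s_(n+1) − s_(2) = -n**3 - 5*n**2 - 9*n - 5 − (-20) = -n**3 - 5*n**2 - 9*n + 15.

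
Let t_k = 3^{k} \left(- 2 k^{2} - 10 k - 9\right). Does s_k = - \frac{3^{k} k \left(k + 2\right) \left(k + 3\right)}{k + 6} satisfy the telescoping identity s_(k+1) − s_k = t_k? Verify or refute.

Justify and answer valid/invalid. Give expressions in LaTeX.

Invalid: residual \frac{3^{k + 1} \left(2 k^{3} + 21 k^{2} + 67 k + 54\right)}{k^{2} + 13 k + 42} ≠ 0.

s_(k+1) = -3**(k + 1)*(k + 1)*(k + 3)*(k + 4)/(k + 7)
s_(k+1) − s_k = 3**k*(k + 3)*(k*(k + 2)*(k + 7) - 3*(k + 1)*(k + 4)*(k + 6))/((k + 6)*(k + 7))
(s_(k+1) − s_k) − t_k = 3**(k + 1)*(2*k**3 + 21*k**2 + 67*k + 54)/(k**2 + 13*k + 42)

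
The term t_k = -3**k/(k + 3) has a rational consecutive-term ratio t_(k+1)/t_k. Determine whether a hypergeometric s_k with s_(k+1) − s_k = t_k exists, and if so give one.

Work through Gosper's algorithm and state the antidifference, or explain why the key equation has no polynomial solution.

Compute t_(k+1)/t_k: get 3*(k + 3)/(k + 4).
So A=3*k + 9 and B=k + 4, with C=1.
Need (3*k + 9)·f(k+1) − (k + 3)·f(k) = 1.
Bound: deg f ≤ -1.
Negative degree bound (-1): no f exists, t_k not Gosper-summable.

not Gosper-summable; s_k does not exist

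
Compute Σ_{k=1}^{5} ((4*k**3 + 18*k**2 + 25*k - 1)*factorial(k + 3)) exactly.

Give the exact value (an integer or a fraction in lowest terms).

Σ = 46811544

r(k) = (4*k**4 + 46*k**3 + 193*k**2 + 338*k + 184)/(4*k**3 + 18*k**2 + 25*k - 1) after simplifying.
So A=k + 4 and B=1, with C=k**3 + 9*k**2/2 + 25*k/4 - 1/4.
f must satisfy (k + 4)·f(k+1) − (1)·f(k) = k**3 + 9*k**2/2 + 25*k/4 - 1/4.
Bound: deg f ≤ 2.
A polynomial solution: f(k) = (4*k**2 - 2*k - 3)/4.
R(k) = B(k−1)·f(k)/C(k) = (4*k**2 - 2*k - 3)/(4*k**3 + 18*k**2 + 25*k - 1); s_k = R·t_k = (4*k**2 - 2*k - 3)*factorial(k + 3).
s_(k+1) − s_k = (4*k**3 + 18*k**2 + 25*k - 1)*factorial(k + 3) = t_k.
Evaluate s at k=6 and k=1: 46811520 and -24; difference 46811544.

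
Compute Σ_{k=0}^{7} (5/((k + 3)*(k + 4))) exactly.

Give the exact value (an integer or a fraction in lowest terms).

Σ = 40/33

Compute t_(k+1)/t_k: get (k + 3)/(k + 5).
Gosper form: A/B · C(k+1)/C(k) with A=k + 3, B=k + 5, C=1.
f must satisfy (k + 3)·f(k+1) − (k + 4)·f(k) = 1.
Bound: deg f ≤ 1.
Solve for f: f(k) = k/3 (degree 1 ≤ 1).
So s_k = (B(k−1)f/C)·t_k = (k*(k + 4)/3)·t_k = 5*k/(3*(k + 3)).
Δs = 5/(k**2 + 7*k + 12), as required.
Sum = s_(8) − s_(0); s_(8) = 40/33, s_(0) = 0 ⇒ 40/33.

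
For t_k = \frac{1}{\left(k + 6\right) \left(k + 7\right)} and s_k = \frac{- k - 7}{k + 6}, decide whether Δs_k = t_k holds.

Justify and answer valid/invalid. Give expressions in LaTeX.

valid; difference matches t_k

s_(k+1) = (-k - 8)/(k + 7)
s_(k+1) − s_k = 1/(k**2 + 13*k + 42)
(s_(k+1) − s_k) − t_k = 0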